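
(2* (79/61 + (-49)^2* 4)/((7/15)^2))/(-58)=-131832675/86681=-1520.89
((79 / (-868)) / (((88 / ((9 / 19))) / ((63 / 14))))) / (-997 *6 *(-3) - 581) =-6399 / 50403510080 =-0.00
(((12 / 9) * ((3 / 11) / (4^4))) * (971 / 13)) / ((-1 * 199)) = -971 / 1821248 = -0.00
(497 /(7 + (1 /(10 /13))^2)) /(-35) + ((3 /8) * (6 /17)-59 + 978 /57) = -48664181 /1122748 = -43.34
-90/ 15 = -6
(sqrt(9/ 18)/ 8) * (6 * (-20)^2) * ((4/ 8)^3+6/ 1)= 3675 * sqrt(2)/ 4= 1299.31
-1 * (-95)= 95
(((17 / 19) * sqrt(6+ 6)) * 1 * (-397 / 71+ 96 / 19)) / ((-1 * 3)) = 24718 * sqrt(3) / 76893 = 0.56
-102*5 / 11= -510 / 11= -46.36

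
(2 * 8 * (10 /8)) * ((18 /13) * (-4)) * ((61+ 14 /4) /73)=-92880 /949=-97.87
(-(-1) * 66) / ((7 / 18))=1188 / 7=169.71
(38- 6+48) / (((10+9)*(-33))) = -80 / 627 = -0.13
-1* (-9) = 9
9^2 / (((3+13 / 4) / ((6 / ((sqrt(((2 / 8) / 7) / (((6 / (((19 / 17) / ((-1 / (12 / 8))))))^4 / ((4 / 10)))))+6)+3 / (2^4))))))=3600602337024 / 286505610745 - 3245049216 * sqrt(70) / 1432528053725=12.55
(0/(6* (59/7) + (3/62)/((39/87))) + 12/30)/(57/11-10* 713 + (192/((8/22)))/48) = -11/195630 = -0.00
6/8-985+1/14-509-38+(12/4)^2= -42621/28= -1522.18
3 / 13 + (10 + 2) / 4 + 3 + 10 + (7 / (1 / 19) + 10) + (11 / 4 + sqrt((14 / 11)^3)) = 14 * sqrt(154) / 121 + 8423 / 52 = 163.42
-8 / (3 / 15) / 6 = -20 / 3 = -6.67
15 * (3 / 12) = 15 / 4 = 3.75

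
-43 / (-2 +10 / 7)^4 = -103243 / 256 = -403.29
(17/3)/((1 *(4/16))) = 68/3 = 22.67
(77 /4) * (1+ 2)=231 /4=57.75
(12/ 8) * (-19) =-57/ 2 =-28.50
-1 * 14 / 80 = -7 / 40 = -0.18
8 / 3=2.67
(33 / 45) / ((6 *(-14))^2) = 0.00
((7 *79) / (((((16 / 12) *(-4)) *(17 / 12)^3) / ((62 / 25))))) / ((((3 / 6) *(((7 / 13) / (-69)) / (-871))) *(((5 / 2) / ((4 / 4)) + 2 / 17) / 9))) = -44635138820064 / 643025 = -69414313.32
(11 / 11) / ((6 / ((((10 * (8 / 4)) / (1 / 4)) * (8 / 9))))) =320 / 27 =11.85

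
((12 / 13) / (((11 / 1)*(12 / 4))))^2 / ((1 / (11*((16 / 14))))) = 128 / 13013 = 0.01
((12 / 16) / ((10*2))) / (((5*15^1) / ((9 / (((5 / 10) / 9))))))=81 / 1000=0.08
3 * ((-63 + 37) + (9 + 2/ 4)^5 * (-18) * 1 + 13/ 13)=-66855873/ 16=-4178492.06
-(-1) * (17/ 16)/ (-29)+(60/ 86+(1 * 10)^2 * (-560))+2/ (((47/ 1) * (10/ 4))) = -262565140777/ 4688720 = -55999.32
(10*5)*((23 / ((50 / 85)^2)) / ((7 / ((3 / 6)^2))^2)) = 6647 / 1568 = 4.24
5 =5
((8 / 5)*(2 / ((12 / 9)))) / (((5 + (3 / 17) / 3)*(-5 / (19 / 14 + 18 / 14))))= -1887 / 7525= -0.25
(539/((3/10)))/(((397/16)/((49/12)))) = 295.67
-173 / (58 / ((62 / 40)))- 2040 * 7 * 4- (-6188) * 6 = -23196083 / 1160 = -19996.62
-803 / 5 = -160.60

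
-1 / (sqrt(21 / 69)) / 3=-sqrt(161) / 21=-0.60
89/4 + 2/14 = 22.39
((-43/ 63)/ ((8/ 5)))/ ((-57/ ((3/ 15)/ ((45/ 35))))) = 43/ 36936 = 0.00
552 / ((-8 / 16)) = -1104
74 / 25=2.96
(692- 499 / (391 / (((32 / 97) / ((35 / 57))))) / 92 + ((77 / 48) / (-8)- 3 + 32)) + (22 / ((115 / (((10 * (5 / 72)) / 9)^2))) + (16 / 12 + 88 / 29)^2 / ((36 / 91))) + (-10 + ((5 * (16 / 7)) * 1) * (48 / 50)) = 3320740471294723135 / 4312711142764416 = 769.99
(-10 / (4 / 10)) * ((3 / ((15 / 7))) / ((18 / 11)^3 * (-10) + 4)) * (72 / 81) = 93170 / 119241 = 0.78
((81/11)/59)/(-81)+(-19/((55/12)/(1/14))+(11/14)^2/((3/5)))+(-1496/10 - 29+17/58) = -1965184745/11066748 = -177.58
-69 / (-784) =69 / 784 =0.09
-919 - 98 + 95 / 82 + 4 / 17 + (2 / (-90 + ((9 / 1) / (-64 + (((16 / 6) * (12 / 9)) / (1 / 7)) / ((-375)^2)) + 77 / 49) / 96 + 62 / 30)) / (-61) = -688810153033462461375 / 678225897777801578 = -1015.61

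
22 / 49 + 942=46180 / 49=942.45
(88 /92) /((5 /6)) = 132 /115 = 1.15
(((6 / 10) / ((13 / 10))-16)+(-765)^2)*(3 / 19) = 22823169 / 247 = 92401.49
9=9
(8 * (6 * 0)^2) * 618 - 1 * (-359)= 359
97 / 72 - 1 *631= -45335 / 72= -629.65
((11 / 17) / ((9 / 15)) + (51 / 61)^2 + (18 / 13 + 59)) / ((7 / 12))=613420852 / 5756387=106.56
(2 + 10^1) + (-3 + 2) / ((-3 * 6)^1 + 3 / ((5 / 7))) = 833 / 69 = 12.07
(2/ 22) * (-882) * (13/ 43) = -11466/ 473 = -24.24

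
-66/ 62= -33/ 31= -1.06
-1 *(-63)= 63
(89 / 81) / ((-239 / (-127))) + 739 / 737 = 22636612 / 14267583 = 1.59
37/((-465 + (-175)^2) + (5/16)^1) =592/482565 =0.00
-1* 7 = -7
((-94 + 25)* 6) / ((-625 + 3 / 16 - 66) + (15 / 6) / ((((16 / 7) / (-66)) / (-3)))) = 1656 / 1897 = 0.87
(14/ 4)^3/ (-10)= -343/ 80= -4.29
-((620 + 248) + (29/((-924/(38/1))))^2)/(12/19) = -3525886867/2561328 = -1376.59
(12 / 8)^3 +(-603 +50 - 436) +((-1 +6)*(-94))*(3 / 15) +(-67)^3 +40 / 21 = -50709241 / 168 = -301840.72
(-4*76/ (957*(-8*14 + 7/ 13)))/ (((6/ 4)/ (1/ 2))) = 3952/ 4160079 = 0.00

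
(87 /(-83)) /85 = -87 /7055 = -0.01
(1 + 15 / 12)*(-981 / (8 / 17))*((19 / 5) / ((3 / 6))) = -2851767 / 80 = -35647.09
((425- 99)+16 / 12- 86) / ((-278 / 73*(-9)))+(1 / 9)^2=79417 / 11259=7.05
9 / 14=0.64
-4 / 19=-0.21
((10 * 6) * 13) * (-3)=-2340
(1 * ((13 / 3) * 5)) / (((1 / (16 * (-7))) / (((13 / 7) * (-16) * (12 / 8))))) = 108160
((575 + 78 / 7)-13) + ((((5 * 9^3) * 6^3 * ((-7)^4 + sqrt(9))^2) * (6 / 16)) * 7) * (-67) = -5601732433457348 / 7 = -800247490493906.86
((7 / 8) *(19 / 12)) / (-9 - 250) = -19 / 3552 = -0.01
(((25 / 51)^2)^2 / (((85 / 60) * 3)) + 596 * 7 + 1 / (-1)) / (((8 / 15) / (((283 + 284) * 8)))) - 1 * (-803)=50369815474906 / 1419857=35475273.55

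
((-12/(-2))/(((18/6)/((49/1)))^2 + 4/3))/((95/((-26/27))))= -124852/2744835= -0.05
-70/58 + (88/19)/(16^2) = -20961/17632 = -1.19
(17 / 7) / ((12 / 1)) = 17 / 84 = 0.20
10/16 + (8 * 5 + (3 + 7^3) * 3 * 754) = 782692.62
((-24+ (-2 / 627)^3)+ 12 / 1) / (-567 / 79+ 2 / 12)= 467348611432 / 273030842403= 1.71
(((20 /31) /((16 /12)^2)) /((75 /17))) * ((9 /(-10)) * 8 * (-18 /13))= 8262 /10075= 0.82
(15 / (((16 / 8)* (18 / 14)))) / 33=35 / 198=0.18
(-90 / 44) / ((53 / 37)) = -1665 / 1166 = -1.43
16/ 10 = 1.60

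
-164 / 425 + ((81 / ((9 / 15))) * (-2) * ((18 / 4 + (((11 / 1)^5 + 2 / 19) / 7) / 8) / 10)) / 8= -35169505493 / 3617600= -9721.78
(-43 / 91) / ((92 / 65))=-215 / 644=-0.33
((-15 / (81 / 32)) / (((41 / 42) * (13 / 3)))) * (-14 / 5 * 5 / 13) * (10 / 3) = 313600 / 62361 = 5.03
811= 811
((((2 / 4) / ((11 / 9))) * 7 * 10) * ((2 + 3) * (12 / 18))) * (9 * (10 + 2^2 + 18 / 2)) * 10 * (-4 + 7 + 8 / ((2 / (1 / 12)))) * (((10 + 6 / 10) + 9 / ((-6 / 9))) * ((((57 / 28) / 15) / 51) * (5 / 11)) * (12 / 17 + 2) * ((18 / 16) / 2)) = -983741625 / 279752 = -3516.48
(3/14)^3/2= 27/5488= 0.00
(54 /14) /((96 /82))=369 /112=3.29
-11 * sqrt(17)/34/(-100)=11 * sqrt(17)/3400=0.01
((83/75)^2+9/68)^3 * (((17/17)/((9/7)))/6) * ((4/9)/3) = 979024134360366731/20398200257812500000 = 0.05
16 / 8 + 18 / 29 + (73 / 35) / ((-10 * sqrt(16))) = 104283 / 40600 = 2.57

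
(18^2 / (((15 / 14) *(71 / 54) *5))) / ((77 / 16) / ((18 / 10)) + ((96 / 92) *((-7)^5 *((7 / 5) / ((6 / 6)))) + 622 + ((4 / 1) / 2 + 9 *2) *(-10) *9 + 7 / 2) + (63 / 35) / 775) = -41914817280 / 23440669288357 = -0.00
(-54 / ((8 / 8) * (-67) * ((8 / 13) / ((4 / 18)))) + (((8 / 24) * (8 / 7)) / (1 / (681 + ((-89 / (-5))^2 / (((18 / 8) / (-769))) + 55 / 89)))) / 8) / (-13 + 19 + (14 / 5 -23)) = 288731522221 / 800174970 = 360.84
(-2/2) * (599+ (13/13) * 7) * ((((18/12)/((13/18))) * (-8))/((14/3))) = 196344/91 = 2157.63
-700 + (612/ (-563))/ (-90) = -1970466/ 2815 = -699.99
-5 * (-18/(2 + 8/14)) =35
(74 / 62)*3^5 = 8991 / 31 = 290.03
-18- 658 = -676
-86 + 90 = 4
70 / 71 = 0.99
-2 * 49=-98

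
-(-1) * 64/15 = 64/15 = 4.27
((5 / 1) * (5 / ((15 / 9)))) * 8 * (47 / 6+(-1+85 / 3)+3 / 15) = 4244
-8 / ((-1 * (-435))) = -8 / 435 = -0.02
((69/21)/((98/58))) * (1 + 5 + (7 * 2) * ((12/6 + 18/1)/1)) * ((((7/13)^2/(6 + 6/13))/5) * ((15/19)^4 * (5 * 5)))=48.47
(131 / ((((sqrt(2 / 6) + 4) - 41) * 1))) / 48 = -0.07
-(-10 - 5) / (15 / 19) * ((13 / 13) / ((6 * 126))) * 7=19 / 108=0.18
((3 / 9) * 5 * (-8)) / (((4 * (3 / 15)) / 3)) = -50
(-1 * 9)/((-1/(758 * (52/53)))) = 354744/53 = 6693.28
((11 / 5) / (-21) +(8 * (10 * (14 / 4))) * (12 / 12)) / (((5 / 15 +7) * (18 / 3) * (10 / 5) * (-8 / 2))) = -29389 / 36960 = -0.80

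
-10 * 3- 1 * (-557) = 527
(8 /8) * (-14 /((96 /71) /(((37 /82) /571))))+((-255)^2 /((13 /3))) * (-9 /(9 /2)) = -876845197457 /29216928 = -30011.55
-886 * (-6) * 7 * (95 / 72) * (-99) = -9721635 / 2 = -4860817.50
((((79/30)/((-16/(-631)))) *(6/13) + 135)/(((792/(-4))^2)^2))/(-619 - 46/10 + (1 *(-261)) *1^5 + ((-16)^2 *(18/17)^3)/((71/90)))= -0.00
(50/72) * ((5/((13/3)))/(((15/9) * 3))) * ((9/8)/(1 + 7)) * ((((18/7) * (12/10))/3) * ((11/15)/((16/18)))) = 891/46592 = 0.02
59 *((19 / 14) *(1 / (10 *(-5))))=-1121 / 700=-1.60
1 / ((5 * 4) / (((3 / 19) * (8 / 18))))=1 / 285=0.00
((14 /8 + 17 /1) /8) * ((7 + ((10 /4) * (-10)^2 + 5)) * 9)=88425 /16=5526.56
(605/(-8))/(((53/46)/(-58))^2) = -538315690/2809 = -191639.62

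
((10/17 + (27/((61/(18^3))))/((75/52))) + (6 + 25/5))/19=46699817/492575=94.81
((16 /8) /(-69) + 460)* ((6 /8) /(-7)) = -2267 /46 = -49.28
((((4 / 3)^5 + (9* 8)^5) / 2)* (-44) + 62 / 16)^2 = 6847985765850680264463376489 / 3779136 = 1812050628993156177619.27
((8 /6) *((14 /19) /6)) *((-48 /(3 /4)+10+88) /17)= 56 /171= 0.33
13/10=1.30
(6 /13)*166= 996 /13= 76.62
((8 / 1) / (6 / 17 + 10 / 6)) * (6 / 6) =408 / 103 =3.96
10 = 10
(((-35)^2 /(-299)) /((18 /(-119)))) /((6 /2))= 145775 /16146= 9.03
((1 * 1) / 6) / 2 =1 / 12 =0.08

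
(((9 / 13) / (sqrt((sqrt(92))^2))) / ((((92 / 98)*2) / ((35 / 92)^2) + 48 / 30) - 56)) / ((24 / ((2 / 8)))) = -180075*sqrt(23) / 47584955392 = -0.00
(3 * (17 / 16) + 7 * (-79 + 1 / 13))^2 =13052834001 / 43264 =301701.97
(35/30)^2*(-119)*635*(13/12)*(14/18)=-336944335/3888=-86662.64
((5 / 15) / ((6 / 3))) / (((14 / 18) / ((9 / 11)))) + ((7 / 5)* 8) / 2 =4447 / 770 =5.78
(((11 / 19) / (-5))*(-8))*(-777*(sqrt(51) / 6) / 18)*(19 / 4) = -2849*sqrt(51) / 90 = -226.07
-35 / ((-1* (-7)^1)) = -5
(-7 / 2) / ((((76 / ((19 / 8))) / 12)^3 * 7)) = -27 / 1024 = -0.03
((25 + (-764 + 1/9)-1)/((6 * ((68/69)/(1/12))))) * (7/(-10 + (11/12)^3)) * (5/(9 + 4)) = 10720990/3524729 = 3.04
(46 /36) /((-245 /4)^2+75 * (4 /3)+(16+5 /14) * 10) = 1288 /4047255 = 0.00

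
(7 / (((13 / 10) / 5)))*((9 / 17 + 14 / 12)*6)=60550 / 221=273.98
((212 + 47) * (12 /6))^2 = 268324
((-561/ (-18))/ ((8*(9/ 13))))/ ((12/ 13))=6.10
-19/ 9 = -2.11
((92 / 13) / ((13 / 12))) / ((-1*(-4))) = 276 / 169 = 1.63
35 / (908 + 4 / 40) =0.04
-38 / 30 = -19 / 15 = -1.27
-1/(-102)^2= -1/10404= -0.00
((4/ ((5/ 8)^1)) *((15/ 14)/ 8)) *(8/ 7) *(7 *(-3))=-144/ 7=-20.57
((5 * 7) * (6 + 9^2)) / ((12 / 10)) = 5075 / 2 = 2537.50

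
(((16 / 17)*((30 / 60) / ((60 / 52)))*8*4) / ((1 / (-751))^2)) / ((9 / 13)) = 10632217.54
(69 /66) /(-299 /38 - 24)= -0.03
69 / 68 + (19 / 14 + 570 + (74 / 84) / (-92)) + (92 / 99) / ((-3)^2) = 11168422333 / 19509336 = 572.47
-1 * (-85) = 85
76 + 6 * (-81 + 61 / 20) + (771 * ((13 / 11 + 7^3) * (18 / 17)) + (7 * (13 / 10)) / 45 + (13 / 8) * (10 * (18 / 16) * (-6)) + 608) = 189223496471 / 673200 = 281080.65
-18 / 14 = -9 / 7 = -1.29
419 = 419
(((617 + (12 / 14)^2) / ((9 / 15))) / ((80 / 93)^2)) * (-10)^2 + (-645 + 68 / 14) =434320147 / 3136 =138494.94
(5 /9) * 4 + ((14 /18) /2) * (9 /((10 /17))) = 1471 /180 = 8.17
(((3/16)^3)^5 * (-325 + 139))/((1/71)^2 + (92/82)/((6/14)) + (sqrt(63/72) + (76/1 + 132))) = -108054049124081896912017/9830964163500922004403559879147520 + 513033101377870320999 * sqrt(14)/39323856654003688017614239516590080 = -0.00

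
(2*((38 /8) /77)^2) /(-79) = -0.00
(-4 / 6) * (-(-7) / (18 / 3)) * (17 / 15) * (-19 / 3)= 2261 / 405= 5.58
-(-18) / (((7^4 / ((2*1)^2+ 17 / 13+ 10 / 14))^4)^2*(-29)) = -146391874890514155307008 / 150614372560584975412323119565123961770806909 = -0.00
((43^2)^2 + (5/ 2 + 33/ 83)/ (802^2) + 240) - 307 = 365024601700657/ 106771864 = 3418734.00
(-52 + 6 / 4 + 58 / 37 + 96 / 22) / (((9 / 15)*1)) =-60465 / 814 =-74.28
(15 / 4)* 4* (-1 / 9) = -5 / 3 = -1.67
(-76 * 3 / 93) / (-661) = 76 / 20491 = 0.00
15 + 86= 101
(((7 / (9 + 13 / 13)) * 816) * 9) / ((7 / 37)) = 135864 / 5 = 27172.80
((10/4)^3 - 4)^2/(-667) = -8649/42688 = -0.20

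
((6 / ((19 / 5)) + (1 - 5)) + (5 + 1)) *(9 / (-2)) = -306 / 19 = -16.11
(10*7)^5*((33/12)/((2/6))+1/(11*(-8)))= 152313437500/11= 13846676136.36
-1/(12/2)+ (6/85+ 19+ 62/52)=66619/3315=20.10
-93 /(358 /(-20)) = 930 /179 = 5.20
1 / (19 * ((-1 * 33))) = -1 / 627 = -0.00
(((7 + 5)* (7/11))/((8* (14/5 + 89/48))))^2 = 6350400/150970369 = 0.04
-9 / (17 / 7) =-63 / 17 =-3.71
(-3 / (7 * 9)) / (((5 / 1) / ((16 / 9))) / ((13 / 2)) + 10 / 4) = -104 / 6405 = -0.02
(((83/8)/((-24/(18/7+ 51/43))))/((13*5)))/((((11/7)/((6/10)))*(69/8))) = -2407/2175800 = -0.00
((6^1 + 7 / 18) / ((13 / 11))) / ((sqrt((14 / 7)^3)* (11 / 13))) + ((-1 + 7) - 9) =-0.74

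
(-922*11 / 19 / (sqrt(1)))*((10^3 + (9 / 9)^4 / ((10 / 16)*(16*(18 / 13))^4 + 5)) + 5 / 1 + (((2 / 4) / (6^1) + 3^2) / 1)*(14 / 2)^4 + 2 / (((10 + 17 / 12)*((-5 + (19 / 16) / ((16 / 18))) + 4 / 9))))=-3033322851484937659365091 / 249084465900636930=-12177888.49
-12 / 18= -2 / 3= -0.67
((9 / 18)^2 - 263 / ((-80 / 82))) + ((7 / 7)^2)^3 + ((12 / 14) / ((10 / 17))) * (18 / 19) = 1448133 / 5320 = 272.21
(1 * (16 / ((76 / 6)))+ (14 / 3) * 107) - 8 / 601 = 17148478 / 34257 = 500.58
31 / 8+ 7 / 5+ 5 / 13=2943 / 520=5.66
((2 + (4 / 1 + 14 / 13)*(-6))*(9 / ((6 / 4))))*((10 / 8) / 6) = -925 / 26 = -35.58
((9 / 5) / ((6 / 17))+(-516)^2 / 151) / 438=890087 / 220460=4.04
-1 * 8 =-8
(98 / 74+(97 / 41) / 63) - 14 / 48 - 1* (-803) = 614766353 / 764568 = 804.07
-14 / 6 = -2.33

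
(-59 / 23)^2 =3481 / 529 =6.58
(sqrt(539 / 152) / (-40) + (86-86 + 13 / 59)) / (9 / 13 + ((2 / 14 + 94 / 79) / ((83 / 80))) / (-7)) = 54298517 / 125384263-29237663 * sqrt(418) / 6460477280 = 0.34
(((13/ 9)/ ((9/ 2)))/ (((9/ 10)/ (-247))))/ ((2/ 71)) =-2279810/ 729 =-3127.31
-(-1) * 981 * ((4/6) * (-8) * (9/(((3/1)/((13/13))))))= -15696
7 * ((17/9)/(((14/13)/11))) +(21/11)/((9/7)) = 27035/198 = 136.54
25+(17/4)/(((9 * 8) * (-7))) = 50383/2016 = 24.99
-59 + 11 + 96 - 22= 26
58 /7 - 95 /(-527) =31231 /3689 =8.47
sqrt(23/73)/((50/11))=11 * sqrt(1679)/3650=0.12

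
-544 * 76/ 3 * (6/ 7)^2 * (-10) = 4961280/ 49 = 101250.61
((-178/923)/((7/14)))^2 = 126736/851929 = 0.15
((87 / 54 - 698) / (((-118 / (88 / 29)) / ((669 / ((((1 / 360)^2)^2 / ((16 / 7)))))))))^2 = 30347381644700960795802992640000000000 / 143448529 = 211555892948201377483647800000.00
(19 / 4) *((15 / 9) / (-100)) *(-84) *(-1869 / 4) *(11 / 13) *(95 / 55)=-4722963 / 1040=-4541.31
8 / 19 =0.42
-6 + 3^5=237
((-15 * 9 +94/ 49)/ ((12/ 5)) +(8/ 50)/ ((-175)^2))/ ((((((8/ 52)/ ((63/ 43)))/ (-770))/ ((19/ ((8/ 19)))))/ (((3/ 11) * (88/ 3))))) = 78898488581913/ 537500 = 146787885.73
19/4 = 4.75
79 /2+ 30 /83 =6617 /166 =39.86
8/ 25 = 0.32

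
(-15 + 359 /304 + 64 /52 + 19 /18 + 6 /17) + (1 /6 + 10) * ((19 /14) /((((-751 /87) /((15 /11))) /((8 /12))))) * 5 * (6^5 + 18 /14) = -13832855049705649 /244758097584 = -56516.43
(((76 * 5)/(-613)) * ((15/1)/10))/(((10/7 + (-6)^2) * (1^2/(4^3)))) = -127680/80303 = -1.59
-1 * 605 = -605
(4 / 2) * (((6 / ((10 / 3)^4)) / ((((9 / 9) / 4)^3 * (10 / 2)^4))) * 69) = 268272 / 390625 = 0.69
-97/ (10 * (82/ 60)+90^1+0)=-291/ 311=-0.94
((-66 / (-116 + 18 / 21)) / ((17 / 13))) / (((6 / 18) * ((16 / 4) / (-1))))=-693 / 2108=-0.33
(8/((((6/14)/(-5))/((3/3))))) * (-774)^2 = -55913760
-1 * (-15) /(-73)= -15 /73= -0.21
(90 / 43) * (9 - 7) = 180 / 43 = 4.19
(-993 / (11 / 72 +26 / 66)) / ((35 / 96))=-75499776 / 15155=-4981.84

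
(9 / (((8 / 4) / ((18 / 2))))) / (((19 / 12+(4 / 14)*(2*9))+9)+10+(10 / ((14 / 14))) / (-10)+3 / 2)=3402 / 2203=1.54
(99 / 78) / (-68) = -33 / 1768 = -0.02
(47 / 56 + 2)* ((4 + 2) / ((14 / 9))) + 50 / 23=118339 / 9016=13.13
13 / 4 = 3.25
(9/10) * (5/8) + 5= 89/16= 5.56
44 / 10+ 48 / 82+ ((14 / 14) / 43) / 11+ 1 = 580576 / 96965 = 5.99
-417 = -417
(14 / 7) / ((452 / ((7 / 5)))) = 7 / 1130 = 0.01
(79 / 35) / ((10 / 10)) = 79 / 35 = 2.26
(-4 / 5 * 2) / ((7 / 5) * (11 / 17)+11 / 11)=-68 / 81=-0.84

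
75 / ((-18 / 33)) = -275 / 2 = -137.50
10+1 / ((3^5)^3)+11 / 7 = 1162261474 / 100442349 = 11.57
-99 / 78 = -33 / 26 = -1.27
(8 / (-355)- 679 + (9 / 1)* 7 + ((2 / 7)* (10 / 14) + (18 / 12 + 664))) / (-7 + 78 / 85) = -29383157 / 3597286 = -8.17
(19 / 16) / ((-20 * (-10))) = 19 / 3200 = 0.01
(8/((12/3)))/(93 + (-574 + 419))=-0.03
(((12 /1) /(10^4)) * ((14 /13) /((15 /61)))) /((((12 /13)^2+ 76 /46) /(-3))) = -383019 /60837500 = -0.01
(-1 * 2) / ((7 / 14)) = -4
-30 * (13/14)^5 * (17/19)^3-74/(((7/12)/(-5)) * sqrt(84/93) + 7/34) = -594950616569865/1141725325552-160395 * sqrt(217)/8666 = -793.75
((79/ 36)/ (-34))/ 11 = -79/ 13464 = -0.01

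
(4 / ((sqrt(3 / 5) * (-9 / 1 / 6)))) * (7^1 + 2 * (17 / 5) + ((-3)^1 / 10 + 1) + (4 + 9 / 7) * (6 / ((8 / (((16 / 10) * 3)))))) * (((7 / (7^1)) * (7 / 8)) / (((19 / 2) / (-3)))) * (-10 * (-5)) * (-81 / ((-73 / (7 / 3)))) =4128.79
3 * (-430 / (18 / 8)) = -1720 / 3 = -573.33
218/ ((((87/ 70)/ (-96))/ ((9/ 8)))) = -549360/ 29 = -18943.45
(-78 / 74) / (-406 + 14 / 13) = 507 / 194768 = 0.00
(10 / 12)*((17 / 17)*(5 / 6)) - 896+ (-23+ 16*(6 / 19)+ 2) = -623297 / 684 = -911.25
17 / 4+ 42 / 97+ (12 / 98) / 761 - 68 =-916076535 / 14468132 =-63.32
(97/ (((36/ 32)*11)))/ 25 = 776/ 2475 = 0.31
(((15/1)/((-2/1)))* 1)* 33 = -495/2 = -247.50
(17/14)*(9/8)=153/112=1.37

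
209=209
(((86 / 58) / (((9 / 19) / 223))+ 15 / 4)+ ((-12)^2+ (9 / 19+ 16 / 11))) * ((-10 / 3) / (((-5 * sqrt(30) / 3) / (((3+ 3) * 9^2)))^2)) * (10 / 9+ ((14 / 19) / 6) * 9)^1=-51105785814297 / 2878975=-17751382.29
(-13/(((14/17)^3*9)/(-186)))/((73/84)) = 1979939/3577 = 553.52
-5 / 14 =-0.36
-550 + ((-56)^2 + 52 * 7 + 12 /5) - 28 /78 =575648 /195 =2952.04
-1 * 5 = -5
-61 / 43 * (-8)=488 / 43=11.35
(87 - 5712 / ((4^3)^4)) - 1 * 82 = 5242523 / 1048576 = 5.00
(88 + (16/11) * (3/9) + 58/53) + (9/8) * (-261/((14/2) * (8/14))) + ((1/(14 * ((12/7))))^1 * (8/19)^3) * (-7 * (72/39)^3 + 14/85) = 1149629758739837/71688513193440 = 16.04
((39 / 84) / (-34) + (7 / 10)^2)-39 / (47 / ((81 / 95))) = -4912899 / 21253400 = -0.23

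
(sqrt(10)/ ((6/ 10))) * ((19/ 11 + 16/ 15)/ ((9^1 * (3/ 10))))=4610 * sqrt(10)/ 2673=5.45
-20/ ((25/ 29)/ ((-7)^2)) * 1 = -5684/ 5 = -1136.80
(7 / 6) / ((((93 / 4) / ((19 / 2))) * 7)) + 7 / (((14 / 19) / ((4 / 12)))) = 1805 / 558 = 3.23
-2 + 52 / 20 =3 / 5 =0.60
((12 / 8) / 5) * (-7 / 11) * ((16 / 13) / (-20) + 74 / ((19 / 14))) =-706272 / 67925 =-10.40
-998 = -998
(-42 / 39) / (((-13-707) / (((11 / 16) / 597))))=77 / 44703360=0.00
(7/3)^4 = 29.64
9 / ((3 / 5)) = 15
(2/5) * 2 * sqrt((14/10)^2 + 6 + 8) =4 * sqrt(399)/25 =3.20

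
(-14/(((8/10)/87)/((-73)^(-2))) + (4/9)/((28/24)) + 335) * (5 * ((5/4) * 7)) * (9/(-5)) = -1125005235/42632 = -26388.75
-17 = -17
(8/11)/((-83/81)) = -648/913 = -0.71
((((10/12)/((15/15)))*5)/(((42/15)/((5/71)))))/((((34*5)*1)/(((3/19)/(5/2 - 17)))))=-0.00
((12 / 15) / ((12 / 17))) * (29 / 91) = 493 / 1365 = 0.36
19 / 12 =1.58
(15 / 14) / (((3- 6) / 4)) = -10 / 7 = -1.43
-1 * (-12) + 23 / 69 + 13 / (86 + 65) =12.42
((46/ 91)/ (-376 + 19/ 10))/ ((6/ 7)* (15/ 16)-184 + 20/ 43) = 3680/ 497659227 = 0.00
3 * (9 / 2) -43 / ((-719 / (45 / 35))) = 13.58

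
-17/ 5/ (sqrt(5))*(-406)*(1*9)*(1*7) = 434826*sqrt(5)/ 25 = 38892.02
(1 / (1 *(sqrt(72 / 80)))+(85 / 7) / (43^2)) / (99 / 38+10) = 3230 / 6199697+38 *sqrt(10) / 1437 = 0.08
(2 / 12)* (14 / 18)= 7 / 54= 0.13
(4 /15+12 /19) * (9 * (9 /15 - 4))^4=46761069312 /59375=787554.85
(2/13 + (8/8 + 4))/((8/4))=67/26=2.58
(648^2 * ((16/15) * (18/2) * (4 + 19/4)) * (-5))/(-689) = 255964.70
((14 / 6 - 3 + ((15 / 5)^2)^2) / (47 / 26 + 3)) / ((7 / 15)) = 6266 / 175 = 35.81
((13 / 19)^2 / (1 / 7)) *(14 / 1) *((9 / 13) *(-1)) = -11466 / 361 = -31.76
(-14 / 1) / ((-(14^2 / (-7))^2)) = 1 / 56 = 0.02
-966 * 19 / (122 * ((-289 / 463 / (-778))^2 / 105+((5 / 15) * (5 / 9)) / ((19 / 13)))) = -21379981111178710860 / 18006629678547451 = -1187.34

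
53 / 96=0.55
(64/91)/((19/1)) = 64/1729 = 0.04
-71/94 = -0.76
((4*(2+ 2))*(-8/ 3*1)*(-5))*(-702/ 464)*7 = -65520/ 29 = -2259.31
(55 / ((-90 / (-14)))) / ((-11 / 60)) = -140 / 3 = -46.67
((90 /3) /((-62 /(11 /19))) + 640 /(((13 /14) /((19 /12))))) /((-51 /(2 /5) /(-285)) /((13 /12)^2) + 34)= 325798265 /10267014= 31.73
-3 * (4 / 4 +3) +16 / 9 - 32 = -42.22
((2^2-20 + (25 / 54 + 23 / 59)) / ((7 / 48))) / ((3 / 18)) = -772144 / 1239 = -623.20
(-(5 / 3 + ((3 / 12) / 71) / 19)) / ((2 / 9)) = -80949 / 10792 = -7.50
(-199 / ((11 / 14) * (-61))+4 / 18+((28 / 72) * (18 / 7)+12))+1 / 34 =3573421 / 205326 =17.40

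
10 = 10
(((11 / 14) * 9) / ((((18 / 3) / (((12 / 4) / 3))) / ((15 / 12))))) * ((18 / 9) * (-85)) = -250.45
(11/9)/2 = 11/18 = 0.61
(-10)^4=10000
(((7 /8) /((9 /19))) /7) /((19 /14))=7 /36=0.19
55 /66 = 5 /6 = 0.83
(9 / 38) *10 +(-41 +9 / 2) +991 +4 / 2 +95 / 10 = 18399 / 19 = 968.37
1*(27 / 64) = 27 / 64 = 0.42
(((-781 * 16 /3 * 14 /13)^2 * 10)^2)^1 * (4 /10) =37467628044683145379840 /2313441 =16195627225714053.39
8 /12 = 2 /3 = 0.67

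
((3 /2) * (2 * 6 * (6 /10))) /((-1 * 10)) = -27 /25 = -1.08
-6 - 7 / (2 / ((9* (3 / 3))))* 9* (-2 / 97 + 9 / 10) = -495291 / 1940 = -255.30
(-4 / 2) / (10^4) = -1 / 5000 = -0.00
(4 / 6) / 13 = 0.05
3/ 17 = 0.18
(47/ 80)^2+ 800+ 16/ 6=15417827/ 19200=803.01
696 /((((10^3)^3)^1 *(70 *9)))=29 /26250000000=0.00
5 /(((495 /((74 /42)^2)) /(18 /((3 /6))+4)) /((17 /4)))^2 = 5.68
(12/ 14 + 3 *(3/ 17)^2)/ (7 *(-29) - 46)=-641/ 167909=-0.00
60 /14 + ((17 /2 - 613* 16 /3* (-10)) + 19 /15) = 2289517 /70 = 32707.39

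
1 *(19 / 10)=19 / 10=1.90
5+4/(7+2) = 49/9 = 5.44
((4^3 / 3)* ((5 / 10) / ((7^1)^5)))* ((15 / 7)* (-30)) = -4800 / 117649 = -0.04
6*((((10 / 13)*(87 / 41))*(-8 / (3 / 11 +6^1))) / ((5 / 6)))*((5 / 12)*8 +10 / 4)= -87.43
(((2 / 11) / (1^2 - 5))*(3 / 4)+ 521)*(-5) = -229225 / 88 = -2604.83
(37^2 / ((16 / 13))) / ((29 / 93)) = 1655121 / 464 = 3567.07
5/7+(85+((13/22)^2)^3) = 68061730063/793659328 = 85.76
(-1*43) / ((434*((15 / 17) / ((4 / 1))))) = -1462 / 3255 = -0.45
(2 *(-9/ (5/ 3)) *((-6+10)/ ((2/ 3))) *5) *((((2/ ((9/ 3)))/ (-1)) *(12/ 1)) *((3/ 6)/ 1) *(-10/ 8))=-1620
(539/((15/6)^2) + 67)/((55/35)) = 97.52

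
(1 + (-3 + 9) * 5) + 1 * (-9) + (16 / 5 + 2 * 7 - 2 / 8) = 779 / 20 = 38.95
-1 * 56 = -56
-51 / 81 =-17 / 27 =-0.63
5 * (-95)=-475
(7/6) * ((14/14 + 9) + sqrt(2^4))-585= -1706/3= -568.67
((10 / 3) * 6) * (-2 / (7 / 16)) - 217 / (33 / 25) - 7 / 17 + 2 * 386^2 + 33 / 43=50276088727 / 168861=297736.53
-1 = -1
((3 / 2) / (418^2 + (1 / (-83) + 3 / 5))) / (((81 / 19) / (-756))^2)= 1048705 / 3884502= 0.27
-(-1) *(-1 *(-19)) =19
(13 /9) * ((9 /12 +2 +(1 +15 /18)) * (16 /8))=715 /54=13.24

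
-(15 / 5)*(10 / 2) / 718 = -15 / 718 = -0.02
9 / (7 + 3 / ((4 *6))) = 24 / 19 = 1.26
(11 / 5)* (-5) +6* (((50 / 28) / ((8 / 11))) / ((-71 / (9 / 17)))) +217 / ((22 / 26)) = 182416725 / 743512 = 245.34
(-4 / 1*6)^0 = 1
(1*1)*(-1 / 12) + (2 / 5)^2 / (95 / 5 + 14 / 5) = -497 / 6540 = -0.08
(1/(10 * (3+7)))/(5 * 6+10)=1/4000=0.00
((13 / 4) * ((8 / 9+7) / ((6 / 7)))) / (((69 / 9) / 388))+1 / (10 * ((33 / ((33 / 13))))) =20368406 / 13455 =1513.82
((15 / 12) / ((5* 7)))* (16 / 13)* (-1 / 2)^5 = -1 / 728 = -0.00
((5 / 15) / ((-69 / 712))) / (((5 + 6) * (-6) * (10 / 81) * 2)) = 0.21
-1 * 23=-23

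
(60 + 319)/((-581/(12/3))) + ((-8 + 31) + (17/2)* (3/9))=80959/3486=23.22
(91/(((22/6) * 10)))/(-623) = -39/9790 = -0.00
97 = 97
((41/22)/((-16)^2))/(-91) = -41/512512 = -0.00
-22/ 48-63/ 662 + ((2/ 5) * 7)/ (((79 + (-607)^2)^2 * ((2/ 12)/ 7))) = -0.55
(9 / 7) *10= 90 / 7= 12.86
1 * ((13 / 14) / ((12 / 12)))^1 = 13 / 14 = 0.93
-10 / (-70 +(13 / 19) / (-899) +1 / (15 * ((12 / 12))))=1281075 / 8959082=0.14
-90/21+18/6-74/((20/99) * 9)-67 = -7629/70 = -108.99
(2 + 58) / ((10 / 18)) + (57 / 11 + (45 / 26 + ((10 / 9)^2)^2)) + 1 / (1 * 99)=218506219 / 1876446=116.45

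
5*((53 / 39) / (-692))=-265 / 26988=-0.01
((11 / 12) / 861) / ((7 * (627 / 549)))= 61 / 458052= 0.00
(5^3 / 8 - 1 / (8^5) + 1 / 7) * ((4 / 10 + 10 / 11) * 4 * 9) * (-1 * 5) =-292957641 / 78848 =-3715.47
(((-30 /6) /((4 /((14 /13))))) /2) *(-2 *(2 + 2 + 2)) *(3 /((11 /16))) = 5040 /143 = 35.24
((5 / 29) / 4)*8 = 10 / 29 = 0.34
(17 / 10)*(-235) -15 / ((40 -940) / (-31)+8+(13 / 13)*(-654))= -3820186 / 9563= -399.48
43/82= 0.52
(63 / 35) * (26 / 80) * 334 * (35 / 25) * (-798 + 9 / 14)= -218113857 / 1000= -218113.86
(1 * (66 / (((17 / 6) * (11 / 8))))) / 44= 72 / 187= 0.39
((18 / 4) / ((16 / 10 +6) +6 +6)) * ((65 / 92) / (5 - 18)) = -225 / 18032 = -0.01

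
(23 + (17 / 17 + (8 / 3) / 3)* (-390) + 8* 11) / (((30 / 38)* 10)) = -35663 / 450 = -79.25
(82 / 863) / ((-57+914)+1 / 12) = 984 / 8875955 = 0.00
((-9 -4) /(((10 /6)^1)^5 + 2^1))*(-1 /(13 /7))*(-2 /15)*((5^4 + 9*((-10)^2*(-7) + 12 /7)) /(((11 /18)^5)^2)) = 48932.49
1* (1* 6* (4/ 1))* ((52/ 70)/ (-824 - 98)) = -312/ 16135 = -0.02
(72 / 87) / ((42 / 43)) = 172 / 203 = 0.85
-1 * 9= -9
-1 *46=-46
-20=-20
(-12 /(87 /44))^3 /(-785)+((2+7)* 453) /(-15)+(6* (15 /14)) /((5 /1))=-36215500732 /134017555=-270.23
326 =326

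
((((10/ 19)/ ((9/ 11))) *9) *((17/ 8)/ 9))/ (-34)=-55/ 1368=-0.04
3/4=0.75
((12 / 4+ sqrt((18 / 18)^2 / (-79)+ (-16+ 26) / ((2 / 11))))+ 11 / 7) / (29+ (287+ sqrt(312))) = -3*sqrt(185887) / 982997 - 8*sqrt(78) / 87101+ 1264 / 87101+ sqrt(85794) / 12443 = 0.04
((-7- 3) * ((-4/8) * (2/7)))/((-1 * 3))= -10/21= -0.48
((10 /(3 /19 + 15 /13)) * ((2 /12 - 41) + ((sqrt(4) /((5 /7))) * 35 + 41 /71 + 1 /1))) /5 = 6181175 /69012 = 89.57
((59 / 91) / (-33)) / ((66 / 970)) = -28615 / 99099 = -0.29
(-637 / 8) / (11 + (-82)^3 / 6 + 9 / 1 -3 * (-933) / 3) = 273 / 311800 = 0.00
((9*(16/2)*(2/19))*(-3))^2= 516.96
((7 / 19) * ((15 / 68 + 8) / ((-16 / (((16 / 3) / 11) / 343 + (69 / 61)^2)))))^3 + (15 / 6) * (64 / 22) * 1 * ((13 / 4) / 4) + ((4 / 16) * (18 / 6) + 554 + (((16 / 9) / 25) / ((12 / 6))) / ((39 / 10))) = 70123697000286933665976110675438329247 / 125074828301664805536126977314652160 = 560.65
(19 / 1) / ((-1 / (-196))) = 3724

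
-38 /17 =-2.24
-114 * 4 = -456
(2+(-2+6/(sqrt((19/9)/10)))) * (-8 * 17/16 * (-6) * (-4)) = -3672 * sqrt(190)/19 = -2663.95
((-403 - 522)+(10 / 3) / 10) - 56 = -2942 / 3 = -980.67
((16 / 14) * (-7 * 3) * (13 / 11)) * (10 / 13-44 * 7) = 95856 / 11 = 8714.18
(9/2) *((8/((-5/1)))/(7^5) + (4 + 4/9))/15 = 1680664/1260525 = 1.33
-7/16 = -0.44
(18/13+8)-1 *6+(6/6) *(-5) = -21/13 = -1.62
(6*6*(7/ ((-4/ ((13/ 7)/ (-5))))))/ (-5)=-117/ 25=-4.68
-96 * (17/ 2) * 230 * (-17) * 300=957168000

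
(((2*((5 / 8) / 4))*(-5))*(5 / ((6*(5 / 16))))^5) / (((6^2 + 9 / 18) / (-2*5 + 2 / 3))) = 2867200 / 53217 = 53.88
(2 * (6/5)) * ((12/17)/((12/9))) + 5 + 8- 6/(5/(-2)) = 1417/85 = 16.67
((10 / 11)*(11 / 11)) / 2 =5 / 11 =0.45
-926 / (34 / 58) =-26854 / 17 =-1579.65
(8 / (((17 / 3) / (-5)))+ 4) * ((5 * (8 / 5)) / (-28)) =104 / 119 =0.87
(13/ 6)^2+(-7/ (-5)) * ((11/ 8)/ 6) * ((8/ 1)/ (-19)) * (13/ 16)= 125437/ 27360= 4.58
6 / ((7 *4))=3 / 14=0.21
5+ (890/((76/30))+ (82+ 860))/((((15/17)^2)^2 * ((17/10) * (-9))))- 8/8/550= -1707204187/12696750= -134.46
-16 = -16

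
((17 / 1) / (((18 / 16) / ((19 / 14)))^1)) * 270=38760 / 7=5537.14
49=49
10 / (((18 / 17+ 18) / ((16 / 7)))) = 680 / 567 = 1.20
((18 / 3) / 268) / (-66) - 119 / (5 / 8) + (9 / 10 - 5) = -573387 / 2948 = -194.50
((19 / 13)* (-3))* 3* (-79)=13509 / 13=1039.15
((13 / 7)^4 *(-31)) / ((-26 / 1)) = 68107 / 4802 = 14.18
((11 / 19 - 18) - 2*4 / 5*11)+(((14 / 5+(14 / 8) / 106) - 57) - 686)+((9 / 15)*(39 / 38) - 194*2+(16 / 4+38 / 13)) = -121030555 / 104728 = -1155.67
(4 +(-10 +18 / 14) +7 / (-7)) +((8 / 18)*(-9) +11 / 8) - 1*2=-579 / 56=-10.34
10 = 10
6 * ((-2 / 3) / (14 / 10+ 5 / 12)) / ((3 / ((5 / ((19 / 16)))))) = -6400 / 2071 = -3.09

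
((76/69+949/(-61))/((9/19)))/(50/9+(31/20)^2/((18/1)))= -924844000/172404849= -5.36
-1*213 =-213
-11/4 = -2.75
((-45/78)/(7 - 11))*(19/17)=285/1768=0.16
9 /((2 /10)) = 45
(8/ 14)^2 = 0.33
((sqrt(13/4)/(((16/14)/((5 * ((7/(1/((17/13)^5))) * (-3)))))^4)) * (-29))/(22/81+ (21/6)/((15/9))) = -819467782026014658860012779585086740625 * sqrt(13)/8796409473276028258650165248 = -335890810410.98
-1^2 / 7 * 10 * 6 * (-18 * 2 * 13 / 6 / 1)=4680 / 7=668.57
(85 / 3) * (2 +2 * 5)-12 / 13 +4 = 343.08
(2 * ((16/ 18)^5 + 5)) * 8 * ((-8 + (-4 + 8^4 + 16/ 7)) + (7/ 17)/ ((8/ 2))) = 364585699756/ 1003833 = 363193.58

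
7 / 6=1.17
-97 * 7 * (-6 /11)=4074 /11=370.36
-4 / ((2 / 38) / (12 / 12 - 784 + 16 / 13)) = 772388 / 13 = 59414.46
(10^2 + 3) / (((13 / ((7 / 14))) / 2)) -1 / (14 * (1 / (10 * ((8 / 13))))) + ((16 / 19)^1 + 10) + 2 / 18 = 286894 / 15561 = 18.44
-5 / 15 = -1 / 3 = -0.33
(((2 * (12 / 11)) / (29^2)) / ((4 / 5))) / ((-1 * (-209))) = 30 / 1933459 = 0.00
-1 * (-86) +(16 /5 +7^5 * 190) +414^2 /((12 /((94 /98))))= 785744209 /245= 3207119.22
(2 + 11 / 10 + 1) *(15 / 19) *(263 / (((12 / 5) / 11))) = 593065 / 152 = 3901.74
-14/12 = -7/6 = -1.17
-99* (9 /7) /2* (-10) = 4455 /7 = 636.43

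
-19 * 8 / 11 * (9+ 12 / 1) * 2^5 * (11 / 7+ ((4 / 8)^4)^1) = -166896 / 11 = -15172.36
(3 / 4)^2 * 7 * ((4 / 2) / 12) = 21 / 32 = 0.66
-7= -7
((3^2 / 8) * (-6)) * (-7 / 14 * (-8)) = -27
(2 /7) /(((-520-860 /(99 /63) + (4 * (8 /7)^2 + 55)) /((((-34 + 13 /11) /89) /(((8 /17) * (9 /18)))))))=42959 /96618222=0.00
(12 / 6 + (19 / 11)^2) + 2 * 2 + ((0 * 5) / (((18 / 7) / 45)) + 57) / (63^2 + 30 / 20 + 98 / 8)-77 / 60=892245973 / 115659060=7.71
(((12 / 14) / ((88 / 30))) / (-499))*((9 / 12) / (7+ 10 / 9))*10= -6075 / 11219516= -0.00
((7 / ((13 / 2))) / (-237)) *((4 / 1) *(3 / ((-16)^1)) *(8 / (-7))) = -4 / 1027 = -0.00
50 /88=25 /44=0.57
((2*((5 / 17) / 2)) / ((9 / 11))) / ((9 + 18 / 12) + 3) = 0.03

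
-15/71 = -0.21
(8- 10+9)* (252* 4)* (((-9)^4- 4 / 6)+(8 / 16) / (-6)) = 46289124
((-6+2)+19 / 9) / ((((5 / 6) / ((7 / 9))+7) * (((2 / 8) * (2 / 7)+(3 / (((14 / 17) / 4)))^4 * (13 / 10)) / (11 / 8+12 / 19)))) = -435721475 / 54381241509858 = -0.00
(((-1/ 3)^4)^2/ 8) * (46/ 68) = 23/ 1784592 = 0.00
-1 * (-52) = 52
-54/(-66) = 9/11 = 0.82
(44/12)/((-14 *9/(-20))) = 110/189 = 0.58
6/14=3/7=0.43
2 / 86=1 / 43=0.02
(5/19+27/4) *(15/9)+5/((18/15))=1205/76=15.86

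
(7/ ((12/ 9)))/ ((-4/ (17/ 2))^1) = -357/ 32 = -11.16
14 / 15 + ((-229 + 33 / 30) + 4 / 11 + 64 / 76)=-1415521 / 6270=-225.76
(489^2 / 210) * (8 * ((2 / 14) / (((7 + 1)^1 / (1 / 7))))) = 79707 / 3430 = 23.24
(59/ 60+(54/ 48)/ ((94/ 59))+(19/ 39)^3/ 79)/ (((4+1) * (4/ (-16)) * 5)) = -29794100659/ 110125723500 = -0.27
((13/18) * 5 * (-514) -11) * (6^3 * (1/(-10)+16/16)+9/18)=-16375498/45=-363899.96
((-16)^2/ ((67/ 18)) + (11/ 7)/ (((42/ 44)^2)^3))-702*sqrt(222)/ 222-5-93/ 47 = 120757976520856/ 1890542605203-117*sqrt(222)/ 37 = 16.76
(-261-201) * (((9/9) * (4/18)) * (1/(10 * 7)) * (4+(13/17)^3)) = -160226/24565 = -6.52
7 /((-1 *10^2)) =-7 /100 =-0.07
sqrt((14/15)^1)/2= sqrt(210)/30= 0.48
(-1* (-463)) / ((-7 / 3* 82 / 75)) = -104175 / 574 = -181.49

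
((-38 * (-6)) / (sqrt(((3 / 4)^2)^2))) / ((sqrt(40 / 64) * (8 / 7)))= 2128 * sqrt(10) / 15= 448.62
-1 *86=-86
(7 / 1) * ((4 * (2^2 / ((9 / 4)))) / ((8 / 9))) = 56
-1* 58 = -58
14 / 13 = 1.08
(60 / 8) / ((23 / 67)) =1005 / 46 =21.85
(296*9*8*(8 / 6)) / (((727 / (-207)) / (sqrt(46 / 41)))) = -5882112*sqrt(1886) / 29807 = -8570.10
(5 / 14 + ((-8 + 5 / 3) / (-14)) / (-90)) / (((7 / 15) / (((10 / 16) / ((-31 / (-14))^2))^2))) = 1630475 / 132987024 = 0.01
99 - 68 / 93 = 9139 / 93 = 98.27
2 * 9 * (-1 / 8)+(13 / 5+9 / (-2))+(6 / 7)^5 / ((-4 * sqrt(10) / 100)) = -83 / 20 - 19440 * sqrt(10) / 16807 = -7.81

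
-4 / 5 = -0.80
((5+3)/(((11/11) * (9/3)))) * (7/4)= 14/3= 4.67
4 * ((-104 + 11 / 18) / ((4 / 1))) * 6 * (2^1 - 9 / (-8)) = -46525 / 24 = -1938.54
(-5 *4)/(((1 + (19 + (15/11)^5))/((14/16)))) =-1127357/1592158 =-0.71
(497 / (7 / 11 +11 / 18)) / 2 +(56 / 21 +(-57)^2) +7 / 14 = 5114929 / 1482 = 3451.37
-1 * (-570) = 570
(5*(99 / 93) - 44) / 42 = -1199 / 1302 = -0.92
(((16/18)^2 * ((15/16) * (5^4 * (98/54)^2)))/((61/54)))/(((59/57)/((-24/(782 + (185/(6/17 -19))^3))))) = 290638767609400000/1806442219714221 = 160.89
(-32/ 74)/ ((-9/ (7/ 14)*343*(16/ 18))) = 0.00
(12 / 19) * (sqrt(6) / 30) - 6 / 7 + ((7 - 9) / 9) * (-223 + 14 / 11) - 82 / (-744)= 2 * sqrt(6) / 95 + 1389973 / 28644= 48.58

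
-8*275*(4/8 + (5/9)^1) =-2322.22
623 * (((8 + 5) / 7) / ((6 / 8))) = 4628 / 3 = 1542.67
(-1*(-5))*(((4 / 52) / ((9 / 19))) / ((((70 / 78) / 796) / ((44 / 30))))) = 332728 / 315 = 1056.28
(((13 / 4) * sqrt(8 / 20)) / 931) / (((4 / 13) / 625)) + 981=21125 * sqrt(10) / 14896 + 981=985.48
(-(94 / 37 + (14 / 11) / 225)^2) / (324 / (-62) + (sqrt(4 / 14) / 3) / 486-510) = 36170993693952 * sqrt(14) / 15115662233672275446875 + 1571912043114276864 / 124922828377456821875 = 0.01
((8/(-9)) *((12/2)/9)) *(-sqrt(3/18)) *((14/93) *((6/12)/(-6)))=-28 *sqrt(6)/22599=-0.00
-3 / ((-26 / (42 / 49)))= 9 / 91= 0.10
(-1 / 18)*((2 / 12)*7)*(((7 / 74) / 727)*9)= -0.00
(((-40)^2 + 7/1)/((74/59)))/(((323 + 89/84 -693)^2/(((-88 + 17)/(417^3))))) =-2638835416/286311346625778429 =-0.00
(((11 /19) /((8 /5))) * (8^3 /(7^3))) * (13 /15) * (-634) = -5802368 /19551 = -296.78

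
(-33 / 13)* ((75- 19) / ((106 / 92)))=-85008 / 689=-123.38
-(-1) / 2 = 1 / 2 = 0.50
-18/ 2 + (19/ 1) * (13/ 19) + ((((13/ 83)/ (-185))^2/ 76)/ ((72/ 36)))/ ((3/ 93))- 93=-3189578060961/ 35837955800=-89.00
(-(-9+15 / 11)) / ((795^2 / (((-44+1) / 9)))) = -1204 / 20856825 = -0.00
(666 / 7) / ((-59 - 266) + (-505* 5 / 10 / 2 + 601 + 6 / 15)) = 4440 / 7007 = 0.63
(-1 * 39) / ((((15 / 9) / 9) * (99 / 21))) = -44.67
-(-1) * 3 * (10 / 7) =30 / 7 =4.29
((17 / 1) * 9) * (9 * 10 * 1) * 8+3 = 110163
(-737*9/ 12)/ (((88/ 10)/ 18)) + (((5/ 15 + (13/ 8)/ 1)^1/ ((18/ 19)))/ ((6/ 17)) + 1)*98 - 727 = -1536605/ 1296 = -1185.65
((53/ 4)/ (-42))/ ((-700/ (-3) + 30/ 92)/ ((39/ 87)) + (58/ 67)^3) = -4766191261/ 7884660449204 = -0.00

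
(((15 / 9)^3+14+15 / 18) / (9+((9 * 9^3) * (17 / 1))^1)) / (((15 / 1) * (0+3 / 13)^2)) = 177619 / 813170340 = 0.00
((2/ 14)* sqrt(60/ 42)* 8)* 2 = 16* sqrt(70)/ 49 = 2.73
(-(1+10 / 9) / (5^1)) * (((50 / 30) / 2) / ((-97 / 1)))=19 / 5238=0.00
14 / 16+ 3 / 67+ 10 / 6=4159 / 1608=2.59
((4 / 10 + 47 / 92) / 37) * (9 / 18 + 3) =2933 / 34040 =0.09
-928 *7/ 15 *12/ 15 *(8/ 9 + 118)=-5560576/ 135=-41189.45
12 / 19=0.63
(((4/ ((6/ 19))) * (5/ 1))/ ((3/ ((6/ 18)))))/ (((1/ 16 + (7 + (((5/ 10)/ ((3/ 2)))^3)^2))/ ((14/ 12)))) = 1.16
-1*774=-774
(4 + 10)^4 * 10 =384160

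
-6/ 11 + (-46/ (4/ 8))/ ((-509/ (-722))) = -733718/ 5599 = -131.04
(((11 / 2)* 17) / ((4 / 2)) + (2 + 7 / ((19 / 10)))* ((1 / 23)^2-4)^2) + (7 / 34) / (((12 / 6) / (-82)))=46702094695 / 361554572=129.17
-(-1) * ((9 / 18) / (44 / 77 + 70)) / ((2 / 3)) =21 / 1976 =0.01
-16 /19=-0.84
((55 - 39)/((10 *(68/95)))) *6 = 228/17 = 13.41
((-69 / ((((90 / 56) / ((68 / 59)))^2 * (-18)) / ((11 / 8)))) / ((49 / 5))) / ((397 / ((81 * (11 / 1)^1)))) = 12868592 / 20729355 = 0.62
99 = 99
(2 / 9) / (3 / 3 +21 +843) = 2 / 7785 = 0.00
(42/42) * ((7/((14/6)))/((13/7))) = 21/13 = 1.62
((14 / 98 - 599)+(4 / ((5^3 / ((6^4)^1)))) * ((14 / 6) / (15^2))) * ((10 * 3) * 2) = -157087104 / 4375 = -35905.62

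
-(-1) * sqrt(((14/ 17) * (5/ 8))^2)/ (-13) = -35/ 884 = -0.04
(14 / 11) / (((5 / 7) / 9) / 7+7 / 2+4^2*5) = 12348 / 810227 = 0.02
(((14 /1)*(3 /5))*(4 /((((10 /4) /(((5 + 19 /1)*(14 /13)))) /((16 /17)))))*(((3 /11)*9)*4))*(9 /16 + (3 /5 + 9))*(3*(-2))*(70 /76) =-208167128064 /1154725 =-180274.20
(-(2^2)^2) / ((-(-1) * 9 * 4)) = -4 / 9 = -0.44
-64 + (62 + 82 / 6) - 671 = -1978 / 3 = -659.33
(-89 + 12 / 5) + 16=-70.60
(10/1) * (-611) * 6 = -36660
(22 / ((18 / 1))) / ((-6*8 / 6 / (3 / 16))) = -11 / 384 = -0.03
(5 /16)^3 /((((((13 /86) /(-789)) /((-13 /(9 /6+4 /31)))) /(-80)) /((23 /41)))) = -15118719375 /265024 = -57046.60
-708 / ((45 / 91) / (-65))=93062.67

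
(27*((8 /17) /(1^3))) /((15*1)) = 72 /85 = 0.85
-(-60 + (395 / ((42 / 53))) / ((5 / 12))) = -7954 / 7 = -1136.29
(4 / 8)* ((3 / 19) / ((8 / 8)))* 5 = 15 / 38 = 0.39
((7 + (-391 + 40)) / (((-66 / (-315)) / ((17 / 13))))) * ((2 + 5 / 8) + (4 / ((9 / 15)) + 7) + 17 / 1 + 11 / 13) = -272505835 / 3718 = -73293.66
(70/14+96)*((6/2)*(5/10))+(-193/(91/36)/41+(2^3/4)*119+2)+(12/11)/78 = 31983395/82082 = 389.65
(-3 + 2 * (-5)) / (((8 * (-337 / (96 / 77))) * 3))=52 / 25949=0.00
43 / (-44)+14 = 573 / 44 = 13.02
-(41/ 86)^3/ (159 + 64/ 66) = -2274393/ 3357739624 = -0.00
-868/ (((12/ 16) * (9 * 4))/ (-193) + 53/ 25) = -2094050/ 4777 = -438.36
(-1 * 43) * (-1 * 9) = 387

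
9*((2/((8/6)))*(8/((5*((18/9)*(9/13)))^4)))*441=1399489/67500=20.73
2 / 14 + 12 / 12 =8 / 7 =1.14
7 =7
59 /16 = 3.69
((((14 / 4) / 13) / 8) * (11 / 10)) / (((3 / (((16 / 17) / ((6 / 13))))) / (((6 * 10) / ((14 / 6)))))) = 11 / 17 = 0.65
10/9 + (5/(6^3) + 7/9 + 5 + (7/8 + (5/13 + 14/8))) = 6965/702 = 9.92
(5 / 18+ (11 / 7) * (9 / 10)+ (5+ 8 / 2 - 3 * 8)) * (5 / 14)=-2096 / 441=-4.75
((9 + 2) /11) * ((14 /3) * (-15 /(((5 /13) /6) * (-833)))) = 156 /119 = 1.31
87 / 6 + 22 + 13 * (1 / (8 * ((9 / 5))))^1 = 2693 / 72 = 37.40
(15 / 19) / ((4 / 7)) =105 / 76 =1.38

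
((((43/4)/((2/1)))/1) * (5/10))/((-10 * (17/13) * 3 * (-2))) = 559/16320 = 0.03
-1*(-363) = 363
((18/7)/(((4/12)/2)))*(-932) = -100656/7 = -14379.43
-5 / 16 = -0.31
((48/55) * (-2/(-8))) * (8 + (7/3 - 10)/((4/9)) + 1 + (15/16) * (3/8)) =-3033/1760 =-1.72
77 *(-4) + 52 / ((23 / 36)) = -5212 / 23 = -226.61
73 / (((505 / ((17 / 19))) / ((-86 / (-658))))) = 0.02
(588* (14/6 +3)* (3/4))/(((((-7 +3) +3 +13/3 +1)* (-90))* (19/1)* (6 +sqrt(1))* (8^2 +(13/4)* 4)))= -8/13585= -0.00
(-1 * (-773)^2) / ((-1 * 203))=2943.49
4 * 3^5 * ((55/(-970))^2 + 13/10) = 59593077/47045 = 1266.72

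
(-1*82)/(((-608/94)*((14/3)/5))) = 13.58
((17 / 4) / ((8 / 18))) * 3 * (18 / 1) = 4131 / 8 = 516.38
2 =2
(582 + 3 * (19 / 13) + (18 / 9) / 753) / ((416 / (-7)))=-40181015 / 4072224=-9.87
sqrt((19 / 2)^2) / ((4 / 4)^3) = 19 / 2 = 9.50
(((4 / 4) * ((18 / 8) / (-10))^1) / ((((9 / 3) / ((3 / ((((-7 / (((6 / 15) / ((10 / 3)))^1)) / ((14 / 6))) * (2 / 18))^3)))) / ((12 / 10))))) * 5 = 19683 / 312500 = 0.06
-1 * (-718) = 718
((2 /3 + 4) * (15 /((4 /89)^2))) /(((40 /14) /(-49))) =-19018321 /32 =-594322.53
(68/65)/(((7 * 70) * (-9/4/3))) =-136/47775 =-0.00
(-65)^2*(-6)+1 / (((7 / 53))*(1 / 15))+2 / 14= -176654 / 7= -25236.29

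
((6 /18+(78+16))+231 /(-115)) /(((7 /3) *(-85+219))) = 15926 /53935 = 0.30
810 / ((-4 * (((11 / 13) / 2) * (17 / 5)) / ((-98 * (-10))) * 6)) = -22993.32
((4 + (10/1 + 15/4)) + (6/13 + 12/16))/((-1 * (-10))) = 493/260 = 1.90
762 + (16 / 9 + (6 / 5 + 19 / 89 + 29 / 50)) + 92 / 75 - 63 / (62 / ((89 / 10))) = 1882076519 / 2483100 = 757.95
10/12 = 0.83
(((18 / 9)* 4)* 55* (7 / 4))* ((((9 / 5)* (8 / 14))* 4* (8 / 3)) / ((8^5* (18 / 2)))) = 11 / 384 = 0.03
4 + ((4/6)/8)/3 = 145/36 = 4.03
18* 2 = 36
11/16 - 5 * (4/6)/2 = -47/48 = -0.98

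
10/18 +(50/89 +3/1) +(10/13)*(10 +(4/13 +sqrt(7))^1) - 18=-805940/135369 +10*sqrt(7)/13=-3.92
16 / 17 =0.94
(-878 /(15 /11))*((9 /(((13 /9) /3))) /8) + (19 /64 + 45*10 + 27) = -1027.12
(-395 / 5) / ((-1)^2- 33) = 79 / 32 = 2.47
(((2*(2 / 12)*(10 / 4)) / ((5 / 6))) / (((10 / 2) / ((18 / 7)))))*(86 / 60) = 129 / 175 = 0.74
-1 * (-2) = 2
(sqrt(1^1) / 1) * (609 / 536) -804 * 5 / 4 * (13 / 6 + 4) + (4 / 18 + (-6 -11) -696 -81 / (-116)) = -966463585 / 139896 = -6908.44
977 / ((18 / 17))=16609 / 18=922.72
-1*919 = -919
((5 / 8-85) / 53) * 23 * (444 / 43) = -1723275 / 4558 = -378.08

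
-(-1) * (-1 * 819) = -819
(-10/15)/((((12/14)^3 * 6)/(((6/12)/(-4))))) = 343/15552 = 0.02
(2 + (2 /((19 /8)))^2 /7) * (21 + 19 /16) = 942525 /20216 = 46.62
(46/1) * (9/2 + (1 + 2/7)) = 1863/7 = 266.14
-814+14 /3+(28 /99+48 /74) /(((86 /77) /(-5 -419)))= -1162.95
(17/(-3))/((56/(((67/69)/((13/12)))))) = -1139/12558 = -0.09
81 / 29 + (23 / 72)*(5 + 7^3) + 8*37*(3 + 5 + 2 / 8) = 2555.96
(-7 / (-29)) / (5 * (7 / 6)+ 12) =0.01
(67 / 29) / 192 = 67 / 5568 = 0.01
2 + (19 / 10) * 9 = 191 / 10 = 19.10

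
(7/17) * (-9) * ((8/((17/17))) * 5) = -2520/17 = -148.24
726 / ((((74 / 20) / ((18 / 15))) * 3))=2904 / 37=78.49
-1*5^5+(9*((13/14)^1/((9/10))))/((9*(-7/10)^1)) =-1378775/441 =-3126.47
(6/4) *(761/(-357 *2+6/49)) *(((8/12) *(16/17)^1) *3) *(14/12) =-522046/148665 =-3.51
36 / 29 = 1.24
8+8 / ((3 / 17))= 160 / 3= 53.33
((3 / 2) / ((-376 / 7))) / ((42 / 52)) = -13 / 376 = -0.03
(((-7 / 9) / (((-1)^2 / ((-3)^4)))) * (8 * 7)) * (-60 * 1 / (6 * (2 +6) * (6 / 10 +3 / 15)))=11025 / 2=5512.50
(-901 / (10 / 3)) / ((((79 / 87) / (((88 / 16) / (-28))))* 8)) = 2586771 / 353920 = 7.31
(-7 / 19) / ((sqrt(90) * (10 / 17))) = -119 * sqrt(10) / 5700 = -0.07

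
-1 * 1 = -1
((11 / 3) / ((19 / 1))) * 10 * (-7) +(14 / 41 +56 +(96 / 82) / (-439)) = 43941164 / 1025943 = 42.83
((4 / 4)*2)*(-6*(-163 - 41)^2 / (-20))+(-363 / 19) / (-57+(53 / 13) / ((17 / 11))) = 28498954683 / 1141330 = 24969.95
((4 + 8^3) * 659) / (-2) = -170022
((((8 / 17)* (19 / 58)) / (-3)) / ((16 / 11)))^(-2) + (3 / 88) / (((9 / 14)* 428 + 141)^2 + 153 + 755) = 2388352661563065 / 2980812756328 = 801.24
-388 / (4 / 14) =-1358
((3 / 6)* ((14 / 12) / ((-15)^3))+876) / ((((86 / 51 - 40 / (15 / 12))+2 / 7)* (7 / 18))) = -603125881 / 8040000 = -75.02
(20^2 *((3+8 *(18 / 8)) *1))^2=70560000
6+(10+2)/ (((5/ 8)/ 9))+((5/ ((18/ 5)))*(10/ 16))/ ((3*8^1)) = 3090289/ 17280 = 178.84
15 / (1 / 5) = 75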